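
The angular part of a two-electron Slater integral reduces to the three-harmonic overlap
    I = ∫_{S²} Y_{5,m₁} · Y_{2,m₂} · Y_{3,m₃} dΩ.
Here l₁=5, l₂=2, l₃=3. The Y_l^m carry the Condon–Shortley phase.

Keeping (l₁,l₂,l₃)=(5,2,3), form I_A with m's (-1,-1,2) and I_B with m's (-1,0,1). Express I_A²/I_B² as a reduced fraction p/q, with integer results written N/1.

Same 5,2,3: normalisation and zero-m 3j drop out of the ratio.
A: Δ: 4! 6! 0! / 11! → 1/2310; sum: t=1:−1/720 = -1/720; 3j²(5 2 3; -1 -1 2) = Δ·Π!·Σ² = 4/385  (sign +1)
B: Δ: 4! 6! 0! / 11! → 1/2310; sum: t=2:+1/192 = 1/192; 3j²(5 2 3; -1 0 1) = Δ·Π!·Σ² = 3/77  (sign +1)
I_A²/I_B² = (4/385)/(3/77) = 4/15

4/15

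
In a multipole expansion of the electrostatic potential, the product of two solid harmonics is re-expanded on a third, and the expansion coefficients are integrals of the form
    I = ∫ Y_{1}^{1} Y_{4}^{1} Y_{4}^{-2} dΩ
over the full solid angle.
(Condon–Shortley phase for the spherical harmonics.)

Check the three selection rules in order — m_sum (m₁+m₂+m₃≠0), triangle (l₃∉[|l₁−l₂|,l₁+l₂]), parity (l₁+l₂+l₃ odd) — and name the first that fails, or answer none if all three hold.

parity

azimuthal sum: 1 + 1 − 2 = 0  ✓
3 ≤ 4 ≤ 5 (triangle on l)  ✓
L = 1 + 4 + 4 = 9 (odd)  ✗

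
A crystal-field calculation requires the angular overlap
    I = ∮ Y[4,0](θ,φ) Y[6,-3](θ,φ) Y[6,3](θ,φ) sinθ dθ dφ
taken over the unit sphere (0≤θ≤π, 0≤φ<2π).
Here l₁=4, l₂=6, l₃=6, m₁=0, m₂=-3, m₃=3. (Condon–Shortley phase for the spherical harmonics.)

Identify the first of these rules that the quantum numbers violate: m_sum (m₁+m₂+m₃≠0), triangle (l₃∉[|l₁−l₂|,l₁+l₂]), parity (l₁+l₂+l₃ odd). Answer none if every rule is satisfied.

none

m₁+m₂+m₃ = 0 − 3 + 3 = 0  ✓
triangle: |4−6|=2 ≤ l₃=6 ≤ 4+6=10  ✓
parity: l₁+l₂+l₃ = 16 is even  ✓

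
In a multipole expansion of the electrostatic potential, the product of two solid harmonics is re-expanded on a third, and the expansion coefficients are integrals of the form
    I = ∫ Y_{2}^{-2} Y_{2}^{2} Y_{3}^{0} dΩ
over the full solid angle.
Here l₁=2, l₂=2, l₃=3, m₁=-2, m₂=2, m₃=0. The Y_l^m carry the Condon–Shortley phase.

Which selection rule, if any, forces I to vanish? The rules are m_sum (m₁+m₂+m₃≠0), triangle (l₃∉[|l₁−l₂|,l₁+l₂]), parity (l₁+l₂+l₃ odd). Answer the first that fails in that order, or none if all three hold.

m₁+m₂+m₃ = -2 + 2 + 0 = 0  ✓
triangle: |2−2|=0 ≤ l₃=3 ≤ 2+2=4  ✓
parity: l₁+l₂+l₃ = 7 is odd  ✗

parity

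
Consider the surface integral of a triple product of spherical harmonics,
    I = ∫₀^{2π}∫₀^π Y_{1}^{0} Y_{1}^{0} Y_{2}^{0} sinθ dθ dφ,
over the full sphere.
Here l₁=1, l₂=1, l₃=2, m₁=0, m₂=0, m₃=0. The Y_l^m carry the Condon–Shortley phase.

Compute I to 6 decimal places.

m-sum 0 ✓  L=4 even ✓  0≤2≤2 ✓
Π(2lᵢ+1) = 3×3×5 = 45
triangle coeff Δ(1,1,2) = 1/30
Σ_t [0,0]: t=0:+1/1 = 1/1
(3j)²=2/15 [(1 1 2; 0 0 0)], sign=+1
(m-triple is (0,0,0) — same symbol as above.)
⇒ 4πI² = 4/5
I = (+1)√(4/5/(4π)) = 0.25231325

0.252313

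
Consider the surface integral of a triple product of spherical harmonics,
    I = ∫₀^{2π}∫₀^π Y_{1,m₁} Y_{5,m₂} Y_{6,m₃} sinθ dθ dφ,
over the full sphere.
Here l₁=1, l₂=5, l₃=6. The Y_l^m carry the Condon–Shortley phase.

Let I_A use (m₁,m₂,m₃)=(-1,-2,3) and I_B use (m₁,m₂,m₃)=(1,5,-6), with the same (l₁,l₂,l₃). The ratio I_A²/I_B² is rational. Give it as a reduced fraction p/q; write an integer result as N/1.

6/11

l's match ⇒ only the (l;m) 3-j factors differ between A and B.
A: triangle coeff Δ(1,5,6) = 1/858; Σ_t [0,0]: t=0:+1/60480 = 1/60480; (3j)²=6/143 [(1 5 6; -1 -2 3)], sign=-1
B: triangle coeff Δ(1,5,6) = 1/858; Σ_t [0,0]: t=0:+1/7257600 = 1/7257600; (3j)²=1/13 [(1 5 6; 1 5 -6)], sign=+1
I_A²/I_B² = (6/143)/(1/13) = 6/11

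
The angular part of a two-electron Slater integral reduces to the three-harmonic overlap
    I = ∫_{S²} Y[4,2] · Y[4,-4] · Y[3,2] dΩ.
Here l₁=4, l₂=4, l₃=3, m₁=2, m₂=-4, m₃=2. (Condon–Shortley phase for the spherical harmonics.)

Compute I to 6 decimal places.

0.000000

l₁+l₂+l₃=11 is odd: 3j(l;000)=0 ⇒ I=0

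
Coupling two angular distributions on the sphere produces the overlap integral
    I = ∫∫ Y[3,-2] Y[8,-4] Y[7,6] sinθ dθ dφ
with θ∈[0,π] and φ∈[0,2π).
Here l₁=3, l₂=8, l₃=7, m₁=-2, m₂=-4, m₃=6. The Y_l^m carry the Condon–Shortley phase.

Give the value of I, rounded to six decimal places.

-0.105265

Rules hold: Σm=0, L=18 even, 5≤7≤11.
N = 7·17·15 = 1785
Δ = 4!·2!·12!/19! = 1/5290740
Racah Σ t=1..3: t=1:−1/7257600 t=2:+1/2073600 t=3:−1/7257600 = 1/4838400
⇒ 3j(3 8 7; 0 0 0)² = 252/20995, sgn -1
Racah Σ t=3..4: t=3:−1/479001600 t=4:+1/11496038400 = -23/11496038400
⇒ 3j(3 8 7; -2 -4 6)² = 529/81396, sgn +1
4πI² = N·(3j₀)²·(3jₘ)² = 11109/79781
I = -1·√(0.139244/4π) = -0.10526471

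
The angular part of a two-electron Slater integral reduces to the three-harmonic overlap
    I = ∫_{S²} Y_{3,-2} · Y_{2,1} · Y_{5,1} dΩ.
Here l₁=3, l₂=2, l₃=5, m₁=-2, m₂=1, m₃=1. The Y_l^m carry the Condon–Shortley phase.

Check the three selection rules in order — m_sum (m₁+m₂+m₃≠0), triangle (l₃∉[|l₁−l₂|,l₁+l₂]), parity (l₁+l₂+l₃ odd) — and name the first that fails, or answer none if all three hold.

m₁+m₂+m₃ = -2 + 1 + 1 = 0  ✓
triangle: |3−2|=1 ≤ l₃=5 ≤ 3+2=5  ✓
parity: l₁+l₂+l₃ = 10 is even  ✓

none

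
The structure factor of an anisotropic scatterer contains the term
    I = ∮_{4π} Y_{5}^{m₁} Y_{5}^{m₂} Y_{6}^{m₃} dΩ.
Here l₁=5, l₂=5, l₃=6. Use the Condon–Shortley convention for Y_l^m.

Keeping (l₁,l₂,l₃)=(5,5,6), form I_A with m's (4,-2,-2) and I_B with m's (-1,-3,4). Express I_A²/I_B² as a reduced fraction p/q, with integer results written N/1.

420/169

Shared (l₁,l₂,l₃)=(5,5,6): N and (l;000)² cancel in I_A²/I_B².
A: Δ = 4!·6!·6!/17! = 1/28588560; Racah Σ t=0..1: t=0:+1/103680 t=1:−1/207360 = 1/207360; ⇒ 3j(5 5 6; 4 -2 -2)² = 21/2431, sgn +1
B: Δ = 4!·6!·6!/17! = 1/28588560; Racah Σ t=0..2: t=0:+1/829440 t=1:−1/86400 t=2:+1/138240 = -13/4147200; ⇒ 3j(5 5 6; -1 -3 4)² = 13/3740, sgn -1
I_A²/I_B² = (21/2431)/(13/3740) = 420/169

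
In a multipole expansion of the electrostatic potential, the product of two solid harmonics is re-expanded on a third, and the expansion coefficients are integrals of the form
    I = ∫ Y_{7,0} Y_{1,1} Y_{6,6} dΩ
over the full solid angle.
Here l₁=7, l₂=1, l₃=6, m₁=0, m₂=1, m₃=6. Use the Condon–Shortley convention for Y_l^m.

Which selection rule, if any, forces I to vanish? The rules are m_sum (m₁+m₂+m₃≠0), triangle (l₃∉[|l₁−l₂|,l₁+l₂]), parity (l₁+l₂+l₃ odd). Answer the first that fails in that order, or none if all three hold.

m₁+m₂+m₃ = 0 + 1 + 6 = 7  ✗
triangle: |7−1|=6 ≤ l₃=6 ≤ 7+1=8
parity: l₁+l₂+l₃ = 14 is even

m_sum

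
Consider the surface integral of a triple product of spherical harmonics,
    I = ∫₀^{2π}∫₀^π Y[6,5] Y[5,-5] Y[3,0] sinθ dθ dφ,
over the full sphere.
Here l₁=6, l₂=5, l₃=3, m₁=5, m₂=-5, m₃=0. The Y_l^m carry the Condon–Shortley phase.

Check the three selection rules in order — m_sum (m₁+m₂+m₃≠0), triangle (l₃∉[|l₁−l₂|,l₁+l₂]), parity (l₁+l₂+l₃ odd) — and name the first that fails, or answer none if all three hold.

Σmᵢ = 0  ✓
l₃∈[|l₁−l₂|,l₁+l₂]=[1,11], have l₃=3  ✓
Σlᵢ = 14 ⇒ even  ✓

none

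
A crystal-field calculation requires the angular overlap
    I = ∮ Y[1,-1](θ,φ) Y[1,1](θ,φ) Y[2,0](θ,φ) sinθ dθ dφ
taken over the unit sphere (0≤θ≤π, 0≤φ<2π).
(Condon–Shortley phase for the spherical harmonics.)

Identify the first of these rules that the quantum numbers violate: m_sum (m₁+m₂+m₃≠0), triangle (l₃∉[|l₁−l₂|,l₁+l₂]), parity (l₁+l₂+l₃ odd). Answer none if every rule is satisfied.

none

Σmᵢ = 0  ✓
l₃∈[|l₁−l₂|,l₁+l₂]=[0,2], have l₃=2  ✓
Σlᵢ = 4 ⇒ even  ✓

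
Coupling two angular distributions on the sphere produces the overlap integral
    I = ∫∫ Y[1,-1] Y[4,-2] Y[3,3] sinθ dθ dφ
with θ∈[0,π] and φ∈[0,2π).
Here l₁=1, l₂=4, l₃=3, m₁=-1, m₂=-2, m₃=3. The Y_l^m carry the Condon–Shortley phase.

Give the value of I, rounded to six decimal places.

0.061558

Checks pass: Σm=0; 8 even; l₃=3∈[3,5].
(2·1+1)(2·4+1)(2·3+1) = 189
Δ: 2! 0! 6! / 9! → 1/252
sum: t=1:−1/36 = -1/36
3j²(1 4 3; 0 0 0) = Δ·Π!·Σ² = 4/63  (sign +1)
sum: t=2:+1/1440 = 1/1440
3j²(1 4 3; -1 -2 3) = Δ·Π!·Σ² = 1/252  (sign +1)
combine: 4πI² = 189·4/63·1/252 = 1/21
take √, sign +1: I = 0.06155813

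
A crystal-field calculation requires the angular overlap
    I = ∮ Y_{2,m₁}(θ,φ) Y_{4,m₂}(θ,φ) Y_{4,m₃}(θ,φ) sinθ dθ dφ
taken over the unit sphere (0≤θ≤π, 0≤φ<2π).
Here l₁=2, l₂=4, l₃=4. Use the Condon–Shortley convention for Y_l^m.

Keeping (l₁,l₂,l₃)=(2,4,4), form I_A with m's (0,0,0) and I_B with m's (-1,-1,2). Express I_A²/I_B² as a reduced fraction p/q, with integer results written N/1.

400/243

Same 2,4,4: normalisation and zero-m 3j drop out of the ratio.
A: Δ: 2! 2! 6! / 11! → 1/13860; sum: t=0:+1/192 t=1:−1/36 t=2:+1/192 = -5/288; 3j²(2 4 4; 0 0 0) = Δ·Π!·Σ² = 20/693  (sign -1)
B: Δ: 2! 2! 6! / 11! → 1/13860; sum: t=1:−1/96 t=2:+1/240 = -1/160; 3j²(2 4 4; -1 -1 2) = Δ·Π!·Σ² = 27/1540  (sign -1)
I_A²/I_B² = (20/693)/(27/1540) = 400/243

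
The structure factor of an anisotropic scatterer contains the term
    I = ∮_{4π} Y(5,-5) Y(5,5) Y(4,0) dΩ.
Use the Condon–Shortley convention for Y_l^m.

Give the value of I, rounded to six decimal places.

-0.130198

m-sum 0 ✓  L=14 even ✓  0≤4≤10 ✓
Π(2lᵢ+1) = 11×11×9 = 1089
triangle coeff Δ(5,5,4) = 1/3153150
Σ_t [1,5]: t=1:−1/69120 t=2:+1/1728 t=3:−1/576 t=4:+1/1728 t=5:−1/69120 = -7/11520
(3j)²=2/143 [(5 5 4; 0 0 0)], sign=-1
Σ_t [6,6]: t=6:+1/414720 = 1/414720
(3j)²=2/143 [(5 5 4; -5 5 0)], sign=+1
⇒ 4πI² = 36/169
I = (-1)√(36/169/(4π)) = -0.13019760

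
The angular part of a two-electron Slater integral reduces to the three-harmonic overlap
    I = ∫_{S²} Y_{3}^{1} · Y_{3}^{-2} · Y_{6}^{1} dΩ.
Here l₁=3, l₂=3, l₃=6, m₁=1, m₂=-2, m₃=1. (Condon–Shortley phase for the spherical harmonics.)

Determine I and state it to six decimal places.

-0.121471

Rules hold: Σm=0, L=12 even, 0≤6≤6.
N = 7·7·13 = 637
Δ = 0!·6!·6!/13! = 1/12012
Racah Σ t=0..0: t=0:+1/1296 = 1/1296
⇒ 3j(3 3 6; 0 0 0)² = 100/3003, sgn +1
Racah Σ t=0..0: t=0:+1/5760 = 1/5760
⇒ 3j(3 3 6; 1 -2 1)² = 5/572, sgn -1
4πI² = N·(3j₀)²·(3jₘ)² = 875/4719
I = -1·√(0.185421/4π) = -0.12147142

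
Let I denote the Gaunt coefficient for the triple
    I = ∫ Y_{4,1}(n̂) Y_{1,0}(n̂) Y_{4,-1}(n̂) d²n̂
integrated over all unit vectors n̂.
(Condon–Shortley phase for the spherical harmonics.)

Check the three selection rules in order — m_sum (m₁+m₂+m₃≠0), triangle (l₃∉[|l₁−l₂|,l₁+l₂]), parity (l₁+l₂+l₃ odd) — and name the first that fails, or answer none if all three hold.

parity

Σmᵢ = 0  ✓
l₃∈[|l₁−l₂|,l₁+l₂]=[3,5], have l₃=4  ✓
Σlᵢ = 9 ⇒ odd  ✗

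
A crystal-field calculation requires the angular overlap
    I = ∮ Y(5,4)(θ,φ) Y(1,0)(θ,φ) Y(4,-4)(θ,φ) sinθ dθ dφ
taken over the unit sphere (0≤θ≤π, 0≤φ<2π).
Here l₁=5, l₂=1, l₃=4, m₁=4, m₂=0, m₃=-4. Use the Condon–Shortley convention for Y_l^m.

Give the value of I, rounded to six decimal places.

Rules hold: Σm=0, L=10 even, 4≤4≤6.
N = 11·3·9 = 297
Δ = 2!·8!·0!/11! = 1/495
Racah Σ t=1..1: t=1:−1/576 = -1/576
⇒ 3j(5 1 4; 0 0 0)² = 5/99, sgn -1
Racah Σ t=1..1: t=1:−1/40320 = -1/40320
⇒ 3j(5 1 4; 4 0 -4)² = 1/55, sgn -1
4πI² = N·(3j₀)²·(3jₘ)² = 3/11
I = +1·√(0.272727/4π) = 0.14731920

0.147319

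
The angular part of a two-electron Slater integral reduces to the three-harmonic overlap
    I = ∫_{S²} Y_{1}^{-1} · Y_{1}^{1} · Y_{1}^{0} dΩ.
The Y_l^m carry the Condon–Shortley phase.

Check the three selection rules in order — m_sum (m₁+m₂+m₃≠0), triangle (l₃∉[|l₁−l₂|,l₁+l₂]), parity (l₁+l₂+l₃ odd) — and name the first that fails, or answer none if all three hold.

parity

m₁+m₂+m₃ = -1 + 1 + 0 = 0  ✓
triangle: |1−1|=0 ≤ l₃=1 ≤ 1+1=2  ✓
parity: l₁+l₂+l₃ = 3 is odd  ✗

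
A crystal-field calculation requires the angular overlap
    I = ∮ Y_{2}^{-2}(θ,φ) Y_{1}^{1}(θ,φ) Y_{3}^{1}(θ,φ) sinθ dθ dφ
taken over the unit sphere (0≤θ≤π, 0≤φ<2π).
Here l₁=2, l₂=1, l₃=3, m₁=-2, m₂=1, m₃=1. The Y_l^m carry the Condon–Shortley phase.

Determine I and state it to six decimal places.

-0.082589

Rules hold: Σm=0, L=6 even, 1≤3≤3.
N = 5·3·7 = 105
Δ = 0!·4!·2!/7! = 1/105
Racah Σ t=0..0: t=0:+1/4 = 1/4
⇒ 3j(2 1 3; 0 0 0)² = 3/35, sgn -1
Racah Σ t=0..0: t=0:+1/48 = 1/48
⇒ 3j(2 1 3; -2 1 1)² = 1/105, sgn +1
4πI² = N·(3j₀)²·(3jₘ)² = 3/35
I = -1·√(0.0857143/4π) = -0.08258890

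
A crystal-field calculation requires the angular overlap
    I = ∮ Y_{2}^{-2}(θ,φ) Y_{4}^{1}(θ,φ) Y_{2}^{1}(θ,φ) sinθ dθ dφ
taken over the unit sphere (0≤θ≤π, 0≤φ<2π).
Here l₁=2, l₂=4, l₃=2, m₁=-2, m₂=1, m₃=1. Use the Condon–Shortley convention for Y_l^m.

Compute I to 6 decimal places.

m-sum 0 ✓  L=8 even ✓  2≤2≤6 ✓
Π(2lᵢ+1) = 5×9×5 = 225
triangle coeff Δ(2,4,2) = 1/630
Σ_t [2,2]: t=2:+1/16 = 1/16
(3j)²=2/35 [(2 4 2; 0 0 0)], sign=+1
Σ_t [4,4]: t=4:+1/144 = 1/144
(3j)²=1/126 [(2 4 2; -2 1 1)], sign=-1
⇒ 4πI² = 5/49
I = (-1)√(5/49/(4π)) = -0.09011188

-0.090112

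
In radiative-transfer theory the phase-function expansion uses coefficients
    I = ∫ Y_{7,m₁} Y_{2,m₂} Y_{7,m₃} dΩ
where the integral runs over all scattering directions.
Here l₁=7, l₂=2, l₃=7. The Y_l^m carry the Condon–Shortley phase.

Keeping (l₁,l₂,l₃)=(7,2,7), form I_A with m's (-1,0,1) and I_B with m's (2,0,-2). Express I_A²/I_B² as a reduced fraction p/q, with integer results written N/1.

2809/1936

l's match ⇒ only the (l;m) 3-j factors differ between A and B.
A: triangle coeff Δ(7,2,7) = 1/185640; Σ_t [0,2]: t=0:+1/3870720 t=1:−1/604800 t=2:+1/2073600 = -53/58060800; (3j)²=2809/185640 [(7 2 7; -1 0 1)], sign=-1
B: triangle coeff Δ(7,2,7) = 1/185640; Σ_t [0,2]: t=0:+1/2419200 t=1:−1/967680 t=2:+1/8709120 = -11/21772800; (3j)²=242/23205 [(7 2 7; 2 0 -2)], sign=+1
I_A²/I_B² = (2809/185640)/(242/23205) = 2809/1936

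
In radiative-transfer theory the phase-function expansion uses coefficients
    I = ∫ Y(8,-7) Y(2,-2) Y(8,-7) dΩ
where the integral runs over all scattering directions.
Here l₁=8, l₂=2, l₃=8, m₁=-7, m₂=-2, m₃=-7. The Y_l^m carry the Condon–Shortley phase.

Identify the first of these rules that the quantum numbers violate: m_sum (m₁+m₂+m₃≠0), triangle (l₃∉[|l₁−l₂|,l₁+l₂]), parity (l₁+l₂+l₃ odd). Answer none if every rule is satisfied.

m_sum

Σmᵢ = -16  ✗
l₃∈[|l₁−l₂|,l₁+l₂]=[6,10], have l₃=8
Σlᵢ = 18 ⇒ even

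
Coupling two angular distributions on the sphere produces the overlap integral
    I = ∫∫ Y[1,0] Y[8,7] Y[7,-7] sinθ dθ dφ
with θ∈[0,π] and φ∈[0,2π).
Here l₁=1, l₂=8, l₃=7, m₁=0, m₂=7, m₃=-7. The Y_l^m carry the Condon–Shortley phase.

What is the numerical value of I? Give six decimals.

-0.118504

Rules hold: Σm=0, L=16 even, 7≤7≤9.
N = 3·17·15 = 765
Δ = 2!·0!·14!/17! = 1/2040
Racah Σ t=1..1: t=1:−1/25401600 = -1/25401600
⇒ 3j(1 8 7; 0 0 0)² = 8/255, sgn +1
Racah Σ t=1..1: t=1:−1/87178291200 = -1/87178291200
⇒ 3j(1 8 7; 0 7 -7)² = 1/136, sgn -1
4πI² = N·(3j₀)²·(3jₘ)² = 3/17
I = -1·√(0.176471/4π) = -0.11850352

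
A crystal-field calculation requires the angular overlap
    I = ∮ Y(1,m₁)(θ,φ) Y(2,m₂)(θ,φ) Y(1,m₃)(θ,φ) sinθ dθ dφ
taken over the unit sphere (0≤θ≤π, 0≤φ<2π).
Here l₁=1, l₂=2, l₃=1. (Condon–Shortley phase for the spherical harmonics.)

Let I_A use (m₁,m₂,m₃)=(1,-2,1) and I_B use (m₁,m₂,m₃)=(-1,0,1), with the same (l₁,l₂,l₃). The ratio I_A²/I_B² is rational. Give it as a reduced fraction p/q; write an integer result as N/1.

Shared (l₁,l₂,l₃)=(1,2,1): N and (l;000)² cancel in I_A²/I_B².
A: Δ = 2!·0!·2!/5! = 1/30; Racah Σ t=0..0: t=0:+1/4 = 1/4; ⇒ 3j(1 2 1; 1 -2 1)² = 1/5, sgn +1
B: Δ = 2!·0!·2!/5! = 1/30; Racah Σ t=2..2: t=2:+1/4 = 1/4; ⇒ 3j(1 2 1; -1 0 1)² = 1/30, sgn +1
I_A²/I_B² = (1/5)/(1/30) = 6/1

6/1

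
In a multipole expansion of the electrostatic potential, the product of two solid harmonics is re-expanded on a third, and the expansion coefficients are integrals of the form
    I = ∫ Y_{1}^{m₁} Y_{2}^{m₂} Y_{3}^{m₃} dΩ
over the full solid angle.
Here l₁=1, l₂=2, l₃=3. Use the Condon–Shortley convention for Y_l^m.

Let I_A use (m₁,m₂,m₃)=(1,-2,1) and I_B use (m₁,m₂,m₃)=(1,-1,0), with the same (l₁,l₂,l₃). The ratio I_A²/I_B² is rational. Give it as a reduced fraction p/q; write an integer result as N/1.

1/3

Same 1,2,3: normalisation and zero-m 3j drop out of the ratio.
A: Δ: 0! 2! 4! / 7! → 1/105; sum: t=0:+1/48 = 1/48; 3j²(1 2 3; 1 -2 1) = Δ·Π!·Σ² = 1/105  (sign +1)
B: Δ: 0! 2! 4! / 7! → 1/105; sum: t=0:+1/12 = 1/12; 3j²(1 2 3; 1 -1 0) = Δ·Π!·Σ² = 1/35  (sign -1)
I_A²/I_B² = (1/105)/(1/35) = 1/3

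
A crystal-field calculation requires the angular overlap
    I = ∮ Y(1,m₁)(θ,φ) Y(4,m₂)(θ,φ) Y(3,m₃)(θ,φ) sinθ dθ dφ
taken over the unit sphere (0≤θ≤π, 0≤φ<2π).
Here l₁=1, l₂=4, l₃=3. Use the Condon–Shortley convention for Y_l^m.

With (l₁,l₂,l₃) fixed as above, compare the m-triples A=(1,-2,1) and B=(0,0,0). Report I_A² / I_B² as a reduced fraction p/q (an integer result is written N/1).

15/16

Same 1,4,3: normalisation and zero-m 3j drop out of the ratio.
A: Δ: 2! 0! 6! / 9! → 1/252; sum: t=0:+1/96 = 1/96; 3j²(1 4 3; 1 -2 1) = Δ·Π!·Σ² = 5/84  (sign +1)
B: Δ: 2! 0! 6! / 9! → 1/252; sum: t=1:−1/36 = -1/36; 3j²(1 4 3; 0 0 0) = Δ·Π!·Σ² = 4/63  (sign +1)
I_A²/I_B² = (5/84)/(4/63) = 15/16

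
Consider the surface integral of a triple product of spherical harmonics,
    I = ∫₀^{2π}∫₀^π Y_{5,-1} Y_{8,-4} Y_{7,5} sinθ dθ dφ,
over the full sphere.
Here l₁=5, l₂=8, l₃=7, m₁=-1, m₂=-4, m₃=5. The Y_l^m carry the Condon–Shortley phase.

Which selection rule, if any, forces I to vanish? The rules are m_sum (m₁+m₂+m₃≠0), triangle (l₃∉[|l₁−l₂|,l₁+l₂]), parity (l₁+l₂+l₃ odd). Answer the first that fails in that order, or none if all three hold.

azimuthal sum: -1 − 4 + 5 = 0  ✓
3 ≤ 7 ≤ 13 (triangle on l)  ✓
L = 5 + 8 + 7 = 20 (even)  ✓

none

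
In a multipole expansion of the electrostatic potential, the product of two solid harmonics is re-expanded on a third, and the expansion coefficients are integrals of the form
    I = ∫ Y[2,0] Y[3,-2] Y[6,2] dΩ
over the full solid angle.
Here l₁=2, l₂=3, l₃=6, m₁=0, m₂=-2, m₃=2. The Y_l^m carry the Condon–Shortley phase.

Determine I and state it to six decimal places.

l₃=6 ∉ [1,5] — triangle fails ⇒ I = 0

0.000000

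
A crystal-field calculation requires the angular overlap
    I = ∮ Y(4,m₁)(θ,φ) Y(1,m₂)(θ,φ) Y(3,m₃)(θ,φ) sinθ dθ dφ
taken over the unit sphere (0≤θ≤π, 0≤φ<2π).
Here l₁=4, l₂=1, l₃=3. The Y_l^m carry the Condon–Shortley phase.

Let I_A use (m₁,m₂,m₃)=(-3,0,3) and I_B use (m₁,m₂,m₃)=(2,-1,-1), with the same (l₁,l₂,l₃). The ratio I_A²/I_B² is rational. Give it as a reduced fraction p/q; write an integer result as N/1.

Shared (l₁,l₂,l₃)=(4,1,3): N and (l;000)² cancel in I_A²/I_B².
A: Δ = 2!·6!·0!/9! = 1/252; Racah Σ t=1..1: t=1:−1/720 = -1/720; ⇒ 3j(4 1 3; -3 0 3)² = 1/36, sgn -1
B: Δ = 2!·6!·0!/9! = 1/252; Racah Σ t=0..0: t=0:+1/96 = 1/96; ⇒ 3j(4 1 3; 2 -1 -1)² = 5/84, sgn +1
I_A²/I_B² = (1/36)/(5/84) = 7/15

7/15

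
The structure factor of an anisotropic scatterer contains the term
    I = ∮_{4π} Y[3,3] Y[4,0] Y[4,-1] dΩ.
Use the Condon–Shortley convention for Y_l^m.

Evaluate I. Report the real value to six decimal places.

Σmᵢ = 2 ≠ 0, so the φ-integral vanishes; I = 0

0.000000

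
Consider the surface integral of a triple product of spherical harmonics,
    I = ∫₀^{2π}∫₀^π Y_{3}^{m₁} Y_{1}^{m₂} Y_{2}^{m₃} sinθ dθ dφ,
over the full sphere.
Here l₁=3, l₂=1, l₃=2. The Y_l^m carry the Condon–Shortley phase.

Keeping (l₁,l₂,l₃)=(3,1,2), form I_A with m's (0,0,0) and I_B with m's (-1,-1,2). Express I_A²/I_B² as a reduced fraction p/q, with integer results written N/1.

Same 3,1,2: normalisation and zero-m 3j drop out of the ratio.
A: Δ: 2! 4! 0! / 7! → 1/105; sum: t=1:−1/4 = -1/4; 3j²(3 1 2; 0 0 0) = Δ·Π!·Σ² = 3/35  (sign -1)
B: Δ: 2! 4! 0! / 7! → 1/105; sum: t=0:+1/48 = 1/48; 3j²(3 1 2; -1 -1 2) = Δ·Π!·Σ² = 1/105  (sign +1)
I_A²/I_B² = (3/35)/(1/105) = 9/1

9/1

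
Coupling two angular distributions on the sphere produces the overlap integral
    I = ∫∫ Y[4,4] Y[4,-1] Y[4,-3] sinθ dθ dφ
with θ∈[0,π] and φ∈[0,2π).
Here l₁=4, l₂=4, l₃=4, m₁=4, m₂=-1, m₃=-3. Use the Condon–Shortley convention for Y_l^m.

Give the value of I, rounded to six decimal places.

Rules hold: Σm=0, L=12 even, 0≤4≤8.
N = 9·9·9 = 729
Δ = 4!·4!·4!/13! = 1/450450
Racah Σ t=0..4: t=0:+1/13824 t=1:−1/216 t=2:+1/64 t=3:−1/216 t=4:+1/13824 = 5/768
⇒ 3j(4 4 4; 0 0 0)² = 18/1001, sgn +1
Racah Σ t=0..0: t=0:+1/3456 = 1/3456
⇒ 3j(4 4 4; 4 -1 -3)² = 35/1287, sgn -1
4πI² = N·(3j₀)²·(3jₘ)² = 7290/20449
I = -1·√(0.356497/4π) = -0.16843130

-0.168431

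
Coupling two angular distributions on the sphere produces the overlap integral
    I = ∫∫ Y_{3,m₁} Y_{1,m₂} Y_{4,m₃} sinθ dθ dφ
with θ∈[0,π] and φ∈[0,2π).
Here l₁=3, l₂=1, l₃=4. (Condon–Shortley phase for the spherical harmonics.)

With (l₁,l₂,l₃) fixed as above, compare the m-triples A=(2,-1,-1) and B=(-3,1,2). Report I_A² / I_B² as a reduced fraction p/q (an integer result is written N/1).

Same 3,1,4: normalisation and zero-m 3j drop out of the ratio.
A: Δ: 0! 6! 2! / 9! → 1/252; sum: t=0:+1/240 = 1/240; 3j²(3 1 4; 2 -1 -1) = Δ·Π!·Σ² = 1/84  (sign -1)
B: Δ: 0! 6! 2! / 9! → 1/252; sum: t=0:+1/1440 = 1/1440; 3j²(3 1 4; -3 1 2) = Δ·Π!·Σ² = 1/252  (sign +1)
I_A²/I_B² = (1/84)/(1/252) = 3/1

3/1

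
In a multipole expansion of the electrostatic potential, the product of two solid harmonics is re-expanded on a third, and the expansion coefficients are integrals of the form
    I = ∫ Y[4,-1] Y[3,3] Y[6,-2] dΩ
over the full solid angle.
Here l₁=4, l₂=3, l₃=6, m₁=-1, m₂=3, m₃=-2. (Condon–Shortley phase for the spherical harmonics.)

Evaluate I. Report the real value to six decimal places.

l₁+l₂+l₃=13 is odd: 3j(l;000)=0 ⇒ I=0

0.000000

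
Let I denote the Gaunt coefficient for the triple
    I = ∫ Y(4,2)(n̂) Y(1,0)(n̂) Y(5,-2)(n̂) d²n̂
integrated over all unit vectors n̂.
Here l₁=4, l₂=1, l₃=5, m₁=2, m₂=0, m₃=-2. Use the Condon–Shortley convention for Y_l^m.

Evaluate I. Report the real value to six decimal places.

0.225034

m-sum 0 ✓  L=10 even ✓  3≤5≤5 ✓
Π(2lᵢ+1) = 9×3×11 = 297
triangle coeff Δ(4,1,5) = 1/495
Σ_t [0,0]: t=0:+1/576 = 1/576
(3j)²=5/99 [(4 1 5; 0 0 0)], sign=-1
Σ_t [0,0]: t=0:+1/1440 = 1/1440
(3j)²=7/165 [(4 1 5; 2 0 -2)], sign=-1
⇒ 4πI² = 7/11
I = (+1)√(7/11/(4π)) = 0.22503380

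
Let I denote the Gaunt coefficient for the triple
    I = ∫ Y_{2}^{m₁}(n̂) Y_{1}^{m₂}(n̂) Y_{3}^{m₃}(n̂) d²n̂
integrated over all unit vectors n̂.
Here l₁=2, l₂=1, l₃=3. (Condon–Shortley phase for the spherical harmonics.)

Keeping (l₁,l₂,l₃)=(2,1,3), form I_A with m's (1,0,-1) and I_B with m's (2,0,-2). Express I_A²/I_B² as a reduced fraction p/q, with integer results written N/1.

8/5

l's match ⇒ only the (l;m) 3-j factors differ between A and B.
A: triangle coeff Δ(2,1,3) = 1/105; Σ_t [0,0]: t=0:+1/6 = 1/6; (3j)²=8/105 [(2 1 3; 1 0 -1)], sign=+1
B: triangle coeff Δ(2,1,3) = 1/105; Σ_t [0,0]: t=0:+1/24 = 1/24; (3j)²=1/21 [(2 1 3; 2 0 -2)], sign=-1
I_A²/I_B² = (8/105)/(1/21) = 8/5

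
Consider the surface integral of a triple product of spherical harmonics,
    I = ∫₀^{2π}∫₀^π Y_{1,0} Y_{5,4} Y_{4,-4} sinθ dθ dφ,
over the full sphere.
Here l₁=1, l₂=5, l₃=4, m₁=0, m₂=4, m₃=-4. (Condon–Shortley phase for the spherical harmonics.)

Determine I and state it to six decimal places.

0.147319

Checks pass: Σm=0; 10 even; l₃=4∈[4,6].
(2·1+1)(2·5+1)(2·4+1) = 297
Δ: 2! 0! 8! / 11! → 1/495
sum: t=1:−1/576 = -1/576
3j²(1 5 4; 0 0 0) = Δ·Π!·Σ² = 5/99  (sign -1)
sum: t=1:−1/40320 = -1/40320
3j²(1 5 4; 0 4 -4) = Δ·Π!·Σ² = 1/55  (sign -1)
combine: 4πI² = 297·5/99·1/55 = 3/11
take √, sign +1: I = 0.14731920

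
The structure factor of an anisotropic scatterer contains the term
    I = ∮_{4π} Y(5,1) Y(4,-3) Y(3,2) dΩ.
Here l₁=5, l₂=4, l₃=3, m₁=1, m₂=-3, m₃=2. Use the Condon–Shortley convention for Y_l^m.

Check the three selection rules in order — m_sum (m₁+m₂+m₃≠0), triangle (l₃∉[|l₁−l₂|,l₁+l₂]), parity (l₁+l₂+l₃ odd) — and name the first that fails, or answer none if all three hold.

azimuthal sum: 1 − 3 + 2 = 0  ✓
1 ≤ 3 ≤ 9 (triangle on l)  ✓
L = 5 + 4 + 3 = 12 (even)  ✓

none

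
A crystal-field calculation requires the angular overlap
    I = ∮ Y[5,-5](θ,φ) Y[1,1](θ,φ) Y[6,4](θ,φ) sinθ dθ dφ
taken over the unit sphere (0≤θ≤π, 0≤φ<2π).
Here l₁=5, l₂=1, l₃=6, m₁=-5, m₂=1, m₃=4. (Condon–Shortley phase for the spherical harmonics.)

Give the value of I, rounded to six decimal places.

0.040859

m-sum 0 ✓  L=12 even ✓  4≤6≤6 ✓
Π(2lᵢ+1) = 11×3×13 = 429
triangle coeff Δ(5,1,6) = 1/858
Σ_t [0,0]: t=0:+1/14400 = 1/14400
(3j)²=6/143 [(5 1 6; 0 0 0)], sign=+1
Σ_t [0,0]: t=0:+1/7257600 = 1/7257600
(3j)²=1/858 [(5 1 6; -5 1 4)], sign=+1
⇒ 4πI² = 3/143
I = (+1)√(3/143/(4π)) = 0.04085899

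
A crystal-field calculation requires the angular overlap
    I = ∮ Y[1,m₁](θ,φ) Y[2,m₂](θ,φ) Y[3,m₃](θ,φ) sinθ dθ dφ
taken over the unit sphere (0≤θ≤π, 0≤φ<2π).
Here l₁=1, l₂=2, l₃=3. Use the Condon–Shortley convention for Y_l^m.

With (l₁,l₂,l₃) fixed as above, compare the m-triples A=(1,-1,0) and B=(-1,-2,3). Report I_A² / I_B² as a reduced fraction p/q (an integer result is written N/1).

Same 1,2,3: normalisation and zero-m 3j drop out of the ratio.
A: Δ: 0! 2! 4! / 7! → 1/105; sum: t=0:+1/12 = 1/12; 3j²(1 2 3; 1 -1 0) = Δ·Π!·Σ² = 1/35  (sign -1)
B: Δ: 0! 2! 4! / 7! → 1/105; sum: t=0:+1/48 = 1/48; 3j²(1 2 3; -1 -2 3) = Δ·Π!·Σ² = 1/7  (sign +1)
I_A²/I_B² = (1/35)/(1/7) = 1/5

1/5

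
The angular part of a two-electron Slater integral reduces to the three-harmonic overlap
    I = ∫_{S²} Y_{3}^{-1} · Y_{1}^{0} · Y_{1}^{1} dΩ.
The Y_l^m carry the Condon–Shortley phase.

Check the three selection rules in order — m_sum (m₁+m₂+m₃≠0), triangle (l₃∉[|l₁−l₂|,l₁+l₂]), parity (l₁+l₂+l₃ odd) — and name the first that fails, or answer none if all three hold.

triangle

m₁+m₂+m₃ = -1 + 0 + 1 = 0  ✓
triangle: |3−1|=2 ≤ l₃=1 ≤ 3+1=4  ✗
parity: l₁+l₂+l₃ = 5 is odd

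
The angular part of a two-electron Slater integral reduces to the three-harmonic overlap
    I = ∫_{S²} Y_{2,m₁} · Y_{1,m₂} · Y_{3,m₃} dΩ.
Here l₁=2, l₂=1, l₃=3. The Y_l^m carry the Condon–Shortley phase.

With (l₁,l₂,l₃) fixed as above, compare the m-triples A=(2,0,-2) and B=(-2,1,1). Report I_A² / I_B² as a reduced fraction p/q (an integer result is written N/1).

5/1

Same 2,1,3: normalisation and zero-m 3j drop out of the ratio.
A: Δ: 0! 4! 2! / 7! → 1/105; sum: t=0:+1/24 = 1/24; 3j²(2 1 3; 2 0 -2) = Δ·Π!·Σ² = 1/21  (sign -1)
B: Δ: 0! 4! 2! / 7! → 1/105; sum: t=0:+1/48 = 1/48; 3j²(2 1 3; -2 1 1) = Δ·Π!·Σ² = 1/105  (sign +1)
I_A²/I_B² = (1/21)/(1/105) = 5/1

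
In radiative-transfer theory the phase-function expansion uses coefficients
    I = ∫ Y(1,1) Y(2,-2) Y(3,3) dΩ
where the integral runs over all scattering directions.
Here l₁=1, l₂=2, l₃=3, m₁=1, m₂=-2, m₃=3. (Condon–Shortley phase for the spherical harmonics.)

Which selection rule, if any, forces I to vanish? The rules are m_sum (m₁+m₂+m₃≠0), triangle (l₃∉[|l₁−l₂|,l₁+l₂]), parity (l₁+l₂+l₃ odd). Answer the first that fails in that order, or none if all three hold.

Σmᵢ = 2  ✗
l₃∈[|l₁−l₂|,l₁+l₂]=[1,3], have l₃=3
Σlᵢ = 6 ⇒ even

m_sum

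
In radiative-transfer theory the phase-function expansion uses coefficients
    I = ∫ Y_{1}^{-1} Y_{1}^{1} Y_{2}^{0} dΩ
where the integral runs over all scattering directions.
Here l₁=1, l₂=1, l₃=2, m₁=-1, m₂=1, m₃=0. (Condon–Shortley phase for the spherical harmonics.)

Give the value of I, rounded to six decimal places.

0.126157

Checks pass: Σm=0; 4 even; l₃=2∈[0,2].
(2·1+1)(2·1+1)(2·2+1) = 45
Δ: 0! 2! 2! / 5! → 1/30
sum: t=0:+1/1 = 1/1
3j²(1 1 2; 0 0 0) = Δ·Π!·Σ² = 2/15  (sign +1)
sum: t=0:+1/4 = 1/4
3j²(1 1 2; -1 1 0) = Δ·Π!·Σ² = 1/30  (sign +1)
combine: 4πI² = 45·2/15·1/30 = 1/5
take √, sign +1: I = 0.12615663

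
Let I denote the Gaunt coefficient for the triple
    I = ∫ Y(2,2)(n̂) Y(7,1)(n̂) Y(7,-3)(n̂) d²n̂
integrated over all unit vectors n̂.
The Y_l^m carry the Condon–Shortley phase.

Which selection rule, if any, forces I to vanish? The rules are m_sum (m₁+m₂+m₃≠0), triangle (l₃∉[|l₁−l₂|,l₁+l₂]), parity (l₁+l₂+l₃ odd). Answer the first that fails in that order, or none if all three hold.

none

azimuthal sum: 2 + 1 − 3 = 0  ✓
5 ≤ 7 ≤ 9 (triangle on l)  ✓
L = 2 + 7 + 7 = 16 (even)  ✓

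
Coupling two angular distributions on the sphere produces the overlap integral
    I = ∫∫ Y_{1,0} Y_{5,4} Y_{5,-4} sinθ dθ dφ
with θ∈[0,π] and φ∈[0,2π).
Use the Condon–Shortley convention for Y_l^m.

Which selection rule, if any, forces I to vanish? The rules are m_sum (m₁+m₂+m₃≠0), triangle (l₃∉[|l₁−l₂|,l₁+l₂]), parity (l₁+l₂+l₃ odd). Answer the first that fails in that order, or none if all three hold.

m₁+m₂+m₃ = 0 + 4 − 4 = 0  ✓
triangle: |1−5|=4 ≤ l₃=5 ≤ 1+5=6  ✓
parity: l₁+l₂+l₃ = 11 is odd  ✗

parity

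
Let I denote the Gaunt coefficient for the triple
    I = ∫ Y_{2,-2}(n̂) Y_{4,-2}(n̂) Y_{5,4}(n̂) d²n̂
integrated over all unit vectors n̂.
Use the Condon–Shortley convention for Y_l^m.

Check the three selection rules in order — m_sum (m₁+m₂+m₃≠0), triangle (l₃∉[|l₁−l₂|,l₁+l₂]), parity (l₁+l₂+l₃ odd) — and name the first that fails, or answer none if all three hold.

parity

m₁+m₂+m₃ = -2 − 2 + 4 = 0  ✓
triangle: |2−4|=2 ≤ l₃=5 ≤ 2+4=6  ✓
parity: l₁+l₂+l₃ = 11 is odd  ✗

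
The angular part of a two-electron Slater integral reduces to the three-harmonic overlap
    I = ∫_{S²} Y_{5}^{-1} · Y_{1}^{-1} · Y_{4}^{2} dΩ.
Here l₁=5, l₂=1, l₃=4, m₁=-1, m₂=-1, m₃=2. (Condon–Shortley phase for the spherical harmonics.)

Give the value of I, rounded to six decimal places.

-0.120286

Rules hold: Σm=0, L=10 even, 4≤4≤6.
N = 11·3·9 = 297
Δ = 2!·8!·0!/11! = 1/495
Racah Σ t=1..1: t=1:−1/576 = -1/576
⇒ 3j(5 1 4; 0 0 0)² = 5/99, sgn -1
Racah Σ t=0..0: t=0:+1/2880 = 1/2880
⇒ 3j(5 1 4; -1 -1 2)² = 2/165, sgn +1
4πI² = N·(3j₀)²·(3jₘ)² = 2/11
I = -1·√(0.181818/4π) = -0.12028562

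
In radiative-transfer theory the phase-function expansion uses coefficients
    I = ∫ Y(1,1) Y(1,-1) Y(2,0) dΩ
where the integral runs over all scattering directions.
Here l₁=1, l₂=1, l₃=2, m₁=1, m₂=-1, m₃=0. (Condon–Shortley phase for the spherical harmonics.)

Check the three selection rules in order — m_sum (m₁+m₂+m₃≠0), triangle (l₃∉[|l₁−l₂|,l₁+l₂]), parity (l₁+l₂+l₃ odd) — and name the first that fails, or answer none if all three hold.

none

m₁+m₂+m₃ = 1 − 1 + 0 = 0  ✓
triangle: |1−1|=0 ≤ l₃=2 ≤ 1+1=2  ✓
parity: l₁+l₂+l₃ = 4 is even  ✓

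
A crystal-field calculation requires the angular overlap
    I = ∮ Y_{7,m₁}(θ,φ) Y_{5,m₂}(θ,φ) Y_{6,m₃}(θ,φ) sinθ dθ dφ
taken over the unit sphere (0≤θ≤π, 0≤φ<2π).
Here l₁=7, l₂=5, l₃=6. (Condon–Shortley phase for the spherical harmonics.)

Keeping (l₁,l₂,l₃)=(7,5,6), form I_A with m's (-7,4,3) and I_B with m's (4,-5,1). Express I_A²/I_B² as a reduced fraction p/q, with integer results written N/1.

117/175

Shared (l₁,l₂,l₃)=(7,5,6): N and (l;000)² cancel in I_A²/I_B².
A: Δ = 6!·8!·4!/19! = 1/174594420; Racah Σ t=6..6: t=6:+1/174182400 = 1/174182400; ⇒ 3j(7 5 6; -7 4 3)² = 21/1615, sgn -1
B: Δ = 6!·8!·4!/19! = 1/174594420; Racah Σ t=0..0: t=0:+1/12441600 = 1/12441600; ⇒ 3j(7 5 6; 4 -5 1)² = 245/12597, sgn -1
I_A²/I_B² = (21/1615)/(245/12597) = 117/175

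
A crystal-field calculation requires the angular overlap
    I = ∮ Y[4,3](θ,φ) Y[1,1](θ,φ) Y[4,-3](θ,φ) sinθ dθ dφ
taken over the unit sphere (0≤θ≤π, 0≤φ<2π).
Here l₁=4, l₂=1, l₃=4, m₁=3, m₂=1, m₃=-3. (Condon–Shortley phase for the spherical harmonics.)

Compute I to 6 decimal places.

m-sum = 3 + 1 − 3 = 1 ≠ 0 ⇒ I = 0

0.000000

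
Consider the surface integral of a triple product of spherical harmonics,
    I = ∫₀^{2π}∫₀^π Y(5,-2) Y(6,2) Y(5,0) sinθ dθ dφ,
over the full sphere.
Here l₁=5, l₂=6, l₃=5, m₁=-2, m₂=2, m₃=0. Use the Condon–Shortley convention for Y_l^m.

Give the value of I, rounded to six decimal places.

-0.043391

Checks pass: Σm=0; 16 even; l₃=5∈[1,11].
(2·5+1)(2·6+1)(2·5+1) = 1573
Δ: 6! 4! 6! / 17! → 1/28588560
sum: t=1:−1/345600 t=2:+1/13824 t=3:−1/5184 t=4:+1/13824 t=5:−1/345600 = -7/129600
3j²(5 6 5; 0 0 0) = Δ·Π!·Σ² = 80/7293  (sign +1)
sum: t=3:−1/103680 t=4:+1/13824 t=5:−1/17280 t=6:+1/207360 = 1/103680
3j²(5 6 5; -2 2 0) = Δ·Π!·Σ² = 10/7293  (sign -1)
combine: 4πI² = 1573·80/7293·10/7293 = 800/33813
take √, sign -1: I = -0.04339086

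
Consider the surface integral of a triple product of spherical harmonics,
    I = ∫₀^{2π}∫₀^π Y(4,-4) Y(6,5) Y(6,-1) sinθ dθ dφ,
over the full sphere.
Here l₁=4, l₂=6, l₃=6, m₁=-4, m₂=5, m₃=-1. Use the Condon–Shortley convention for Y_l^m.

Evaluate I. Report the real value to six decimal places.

Checks pass: Σm=0; 16 even; l₃=6∈[2,10].
(2·4+1)(2·6+1)(2·6+1) = 1521
Δ: 4! 4! 8! / 17! → 1/15315300
sum: t=0:+1/829440 t=1:−1/25920 t=2:+1/9216 t=3:−1/25920 t=4:+1/829440 = 7/207360
3j²(4 6 6; 0 0 0) = Δ·Π!·Σ² = 28/2431  (sign +1)
sum: t=4:+1/2903040 = 1/2903040
3j²(4 6 6; -4 5 -1) = Δ·Π!·Σ² = 5/663  (sign -1)
combine: 4πI² = 1521·28/2431·5/663 = 420/3179
take √, sign -1: I = -0.10253555

-0.102536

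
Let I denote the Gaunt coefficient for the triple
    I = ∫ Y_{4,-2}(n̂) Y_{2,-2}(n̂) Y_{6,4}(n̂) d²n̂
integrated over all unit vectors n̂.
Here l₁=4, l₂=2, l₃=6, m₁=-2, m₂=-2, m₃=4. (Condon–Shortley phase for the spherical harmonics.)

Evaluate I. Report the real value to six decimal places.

0.230476

Checks pass: Σm=0; 12 even; l₃=6∈[2,6].
(2·4+1)(2·2+1)(2·6+1) = 585
Δ: 0! 8! 4! / 13! → 1/6435
sum: t=0:+1/2304 = 1/2304
3j²(4 2 6; 0 0 0) = Δ·Π!·Σ² = 5/143  (sign +1)
sum: t=0:+1/34560 = 1/34560
3j²(4 2 6; -2 -2 4) = Δ·Π!·Σ² = 14/429  (sign +1)
combine: 4πI² = 585·5/143·14/429 = 1050/1573
take √, sign +1: I = 0.23047581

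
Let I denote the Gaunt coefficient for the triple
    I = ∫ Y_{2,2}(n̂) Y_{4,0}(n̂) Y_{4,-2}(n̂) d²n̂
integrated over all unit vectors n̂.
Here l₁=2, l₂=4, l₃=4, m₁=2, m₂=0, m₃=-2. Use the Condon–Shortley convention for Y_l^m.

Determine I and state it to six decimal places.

Rules hold: Σm=0, L=10 even, 2≤4≤6.
N = 5·9·9 = 405
Δ = 2!·2!·6!/11! = 1/13860
Racah Σ t=0..2: t=0:+1/192 t=1:−1/36 t=2:+1/192 = -5/288
⇒ 3j(2 4 4; 0 0 0)² = 20/693, sgn -1
Racah Σ t=0..0: t=0:+1/192 = 1/192
⇒ 3j(2 4 4; 2 0 -2)² = 3/77, sgn +1
4πI² = N·(3j₀)²·(3jₘ)² = 2700/5929
I = -1·√(0.455389/4π) = -0.19036462

-0.190365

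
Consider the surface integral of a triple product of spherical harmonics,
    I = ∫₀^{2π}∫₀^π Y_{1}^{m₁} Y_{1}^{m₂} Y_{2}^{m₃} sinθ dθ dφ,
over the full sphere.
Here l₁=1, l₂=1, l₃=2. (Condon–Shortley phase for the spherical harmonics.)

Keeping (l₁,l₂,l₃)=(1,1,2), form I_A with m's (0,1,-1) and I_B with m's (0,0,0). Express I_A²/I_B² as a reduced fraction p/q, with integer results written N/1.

Same 1,1,2: normalisation and zero-m 3j drop out of the ratio.
A: Δ: 0! 2! 2! / 5! → 1/30; sum: t=0:+1/2 = 1/2; 3j²(1 1 2; 0 1 -1) = Δ·Π!·Σ² = 1/10  (sign -1)
B: Δ: 0! 2! 2! / 5! → 1/30; sum: t=0:+1/1 = 1/1; 3j²(1 1 2; 0 0 0) = Δ·Π!·Σ² = 2/15  (sign +1)
I_A²/I_B² = (1/10)/(2/15) = 3/4

3/4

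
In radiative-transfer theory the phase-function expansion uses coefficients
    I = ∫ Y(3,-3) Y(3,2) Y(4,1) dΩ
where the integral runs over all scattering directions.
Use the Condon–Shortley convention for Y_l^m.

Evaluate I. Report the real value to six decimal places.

Checks pass: Σm=0; 10 even; l₃=4∈[0,6].
(2·3+1)(2·3+1)(2·4+1) = 441
Δ: 2! 4! 4! / 11! → 1/34650
sum: t=0:+1/72 t=1:−1/16 t=2:+1/72 = -5/144
3j²(3 3 4; 0 0 0) = Δ·Π!·Σ² = 2/77  (sign -1)
sum: t=2:+1/288 = 1/288
3j²(3 3 4; -3 2 1) = Δ·Π!·Σ² = 5/231  (sign -1)
combine: 4πI² = 441·2/77·5/231 = 30/121
take √, sign +1: I = 0.14046335

0.140463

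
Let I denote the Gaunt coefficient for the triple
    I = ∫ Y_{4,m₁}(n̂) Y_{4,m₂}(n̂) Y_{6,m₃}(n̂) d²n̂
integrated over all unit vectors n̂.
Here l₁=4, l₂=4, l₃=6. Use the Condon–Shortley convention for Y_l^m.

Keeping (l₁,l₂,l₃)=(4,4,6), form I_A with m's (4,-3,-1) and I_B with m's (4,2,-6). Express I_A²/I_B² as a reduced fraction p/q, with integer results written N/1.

7/44

l's match ⇒ only the (l;m) 3-j factors differ between A and B.
A: triangle coeff Δ(4,4,6) = 1/1261260; Σ_t [0,0]: t=0:+1/172800 = 1/172800; (3j)²=7/2145 [(4 4 6; 4 -3 -1)], sign=-1
B: triangle coeff Δ(4,4,6) = 1/1261260; Σ_t [0,0]: t=0:+1/1036800 = 1/1036800; (3j)²=4/195 [(4 4 6; 4 2 -6)], sign=+1
I_A²/I_B² = (7/2145)/(4/195) = 7/44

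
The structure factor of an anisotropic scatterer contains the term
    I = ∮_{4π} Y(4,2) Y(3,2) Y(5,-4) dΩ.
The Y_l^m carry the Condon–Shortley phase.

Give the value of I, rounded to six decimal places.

0.143343

Checks pass: Σm=0; 12 even; l₃=5∈[1,7].
(2·4+1)(2·3+1)(2·5+1) = 693
Δ: 2! 6! 4! / 13! → 1/180180
sum: t=0:+1/576 t=1:−1/144 t=2:+1/576 = -1/288
3j²(4 3 5; 0 0 0) = Δ·Π!·Σ² = 20/1001  (sign +1)
sum: t=1:−1/2880 t=2:+1/8640 = -1/4320
3j²(4 3 5; 2 2 -4) = Δ·Π!·Σ² = 8/429  (sign +1)
combine: 4πI² = 693·20/1001·8/429 = 480/1859
take √, sign +1: I = 0.14334284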